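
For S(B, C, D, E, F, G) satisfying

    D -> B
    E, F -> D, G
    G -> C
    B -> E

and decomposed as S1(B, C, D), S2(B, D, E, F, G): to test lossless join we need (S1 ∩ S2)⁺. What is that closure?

B, D, E

S1 ∩ S2 = {B, D}.
B → E applies, adding E
Closure: {B, D, E}.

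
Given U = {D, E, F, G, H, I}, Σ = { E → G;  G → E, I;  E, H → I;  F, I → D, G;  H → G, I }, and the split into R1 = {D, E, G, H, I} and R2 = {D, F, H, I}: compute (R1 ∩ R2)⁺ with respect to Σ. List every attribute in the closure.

D, E, G, H, I

R1 ∩ R2 = {D, H, I}.
H → G, I applies, adding G
G → E, I applies, adding E
Closure: {D, E, G, H, I}.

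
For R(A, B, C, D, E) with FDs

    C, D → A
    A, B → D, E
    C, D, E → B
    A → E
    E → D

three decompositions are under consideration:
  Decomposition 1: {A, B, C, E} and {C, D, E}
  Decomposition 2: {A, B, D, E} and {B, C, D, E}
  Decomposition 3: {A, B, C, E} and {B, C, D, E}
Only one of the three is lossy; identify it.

Decomposition 1: common = {C, E}, closure = {A, B, C, D, E} → lossless.
Decomposition 2: common = {B, D, E}, closure = {B, D, E} → lossy.
Decomposition 3: common = {B, C, E}, closure = {A, B, C, D, E} → lossless.

Decomposition 2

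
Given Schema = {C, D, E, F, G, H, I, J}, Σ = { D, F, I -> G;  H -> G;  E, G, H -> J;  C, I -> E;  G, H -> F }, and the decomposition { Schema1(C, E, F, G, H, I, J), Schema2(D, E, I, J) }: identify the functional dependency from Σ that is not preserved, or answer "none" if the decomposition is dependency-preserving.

D, F, I -> G

Check D, F, I → G: no single fragment contains all of {D, F, G, I}, and the restricted closure of {D, F, I} across the fragments never reaches {G}.
H → G is preserved.
E, G, H → J is preserved.
C, I → E is preserved.
G, H → F is preserved.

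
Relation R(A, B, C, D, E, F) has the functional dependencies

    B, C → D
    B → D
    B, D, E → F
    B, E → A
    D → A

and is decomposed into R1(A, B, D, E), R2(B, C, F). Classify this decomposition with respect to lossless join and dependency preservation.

lossy and not dependency-preserving

Lossless test: (B)⁺ = {A, B, D}, which is a superkey of neither fragment — lossy.
Dependency preservation: the restricted closure of {B, D, E} across the fragments never reaches {F}, so B, D, E → F cannot be enforced without a join — not preserved.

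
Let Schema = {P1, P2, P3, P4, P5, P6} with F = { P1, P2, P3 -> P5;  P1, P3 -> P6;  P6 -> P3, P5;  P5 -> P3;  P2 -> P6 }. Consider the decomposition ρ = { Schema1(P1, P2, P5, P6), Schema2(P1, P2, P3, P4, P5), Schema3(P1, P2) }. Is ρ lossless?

Chase test. Columns are P1, P2, P3, P4, P5, P6; row i has aⱼ where attribute j ∈ Schemai, else bᵢⱼ.
Initial tableau (one row per fragment):
  row 1: a1 a2 b13 b14 a5 a6
  row 2: a1 a2 a3 a4 a5 b26
  row 3: a1 a2 b33 b34 b35 b36
Rows 1 and 2 agree on P5; apply P5→P3 and equate their P3 entries.
Rows 1 and 2 agree on P2; apply P2→P6 and equate their P6 entries.
Rows 1 and 3 agree on P2; apply P2→P6 and equate their P6 entries.
Rows 1 and 3 agree on P6; apply P6→P3, P5 and equate their P3, P5 entries.
Row 2 is now all distinguished symbols — the join is lossless.

Yes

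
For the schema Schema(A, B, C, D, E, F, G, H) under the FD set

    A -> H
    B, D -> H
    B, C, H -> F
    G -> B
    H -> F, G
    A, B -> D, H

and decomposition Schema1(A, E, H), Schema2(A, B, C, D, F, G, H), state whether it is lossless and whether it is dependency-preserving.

lossy but dependency-preserving

Lossless test: (A, H)⁺ = {A, B, D, F, G, H}, which is a superkey of neither fragment — lossy.
Dependency preservation: every FD's attributes lie within a single fragment, so each can be enforced locally — preserved.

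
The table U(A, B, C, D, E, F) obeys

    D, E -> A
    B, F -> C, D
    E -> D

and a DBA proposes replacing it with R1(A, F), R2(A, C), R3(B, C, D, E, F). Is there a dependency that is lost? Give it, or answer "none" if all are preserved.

D, E -> A

Check D, E → A: no single fragment contains all of {A, D, E}, and the restricted closure of {D, E} across the fragments never reaches {A}.
B, F → C, D is preserved.
E → D is preserved.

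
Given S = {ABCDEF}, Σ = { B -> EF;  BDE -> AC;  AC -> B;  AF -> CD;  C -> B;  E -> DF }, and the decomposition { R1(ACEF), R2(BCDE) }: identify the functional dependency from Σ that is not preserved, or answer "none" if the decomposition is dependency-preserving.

B → EF: restricted closure across fragments reaches EF.
BDE → AC: restricted closure across fragments reaches AC.
AC → B: restricted closure across fragments reaches B.
AF → CD: restricted closure across fragments reaches CD.
C → B lies within R2.
E → DF: restricted closure across fragments reaches DF.
Every dependency is enforceable on the fragments, so the decomposition is dependency-preserving.

none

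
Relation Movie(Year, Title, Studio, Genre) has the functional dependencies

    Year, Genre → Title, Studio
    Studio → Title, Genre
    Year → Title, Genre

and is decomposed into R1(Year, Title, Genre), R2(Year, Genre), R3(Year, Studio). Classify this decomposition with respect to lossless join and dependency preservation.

lossless but not dependency-preserving

Lossless test (chase): Rows 1 and 2 agree on Year, Genre; apply Year, Genre→Title, Studio and equate their Title, Studio entries. Rows 1 and 3 agree on Year; apply Year→Title, Genre and equate their Title, Genre entries. Rows 1 and 3 agree on Year, Genre; apply Year, Genre→Title, Studio and equate their Title, Studio entries. Row 1 is now all distinguished symbols — the join is lossless.
Dependency preservation: the restricted closure of {Studio} across the fragments never reaches {Title, Genre}, so Studio → Title, Genre cannot be enforced without a join — not preserved.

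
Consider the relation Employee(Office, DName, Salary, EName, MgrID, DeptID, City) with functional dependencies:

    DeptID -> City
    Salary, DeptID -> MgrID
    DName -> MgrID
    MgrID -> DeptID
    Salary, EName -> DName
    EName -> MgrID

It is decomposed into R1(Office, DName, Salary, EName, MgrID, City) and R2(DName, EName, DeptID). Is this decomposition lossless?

Common attributes: R1 ∩ R2 = {DName, EName}.
Closure of {DName, EName}: DName → MgrID applies, adding MgrID; MgrID → DeptID applies, adding DeptID; DeptID → City applies, adding City. So (DName, EName)⁺ = {DName, EName, MgrID, DeptID, City}.
This closure contains every attribute of R2, so R1 ∩ R2 → R2. The join is lossless.

Yes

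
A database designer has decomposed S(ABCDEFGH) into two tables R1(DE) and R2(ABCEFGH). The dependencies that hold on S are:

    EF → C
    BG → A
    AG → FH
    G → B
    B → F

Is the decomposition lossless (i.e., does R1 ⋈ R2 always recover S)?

No

Common attributes: R1 ∩ R2 = {E}.
No dependency enlarges {E}, so (E)⁺ = {E}.
The closure contains neither all of R1 = {DE} nor all of R2 = {ABCEFGH}, so the common attributes are not a superkey of either fragment. The join is lossy.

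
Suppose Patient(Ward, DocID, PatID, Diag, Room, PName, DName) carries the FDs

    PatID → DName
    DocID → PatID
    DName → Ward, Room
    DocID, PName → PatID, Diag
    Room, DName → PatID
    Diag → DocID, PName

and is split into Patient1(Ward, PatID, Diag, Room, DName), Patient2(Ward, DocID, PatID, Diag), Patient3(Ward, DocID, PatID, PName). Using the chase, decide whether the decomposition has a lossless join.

No

Chase test. Columns are Ward, DocID, PatID, Diag, Room, PName, DName; row i has aⱼ where attribute j ∈ Patienti, else bᵢⱼ.
Initial tableau (one row per fragment):
  row 1: a1 b12 a3 a4 a5 b16 a7
  row 2: a1 a2 a3 a4 b25 b26 b27
  row 3: a1 a2 a3 b34 b35 a6 b37
Rows 1 and 2 agree on PatID; apply PatID→DName and equate their DName entries.
Rows 1 and 3 agree on PatID; apply PatID→DName and equate their DName entries.
Rows 1 and 2 agree on DName; apply DName→Ward, Room and equate their Ward, Room entries.
Rows 1 and 3 agree on DName; apply DName→Ward, Room and equate their Ward, Room entries.
Rows 1 and 2 agree on Diag; apply Diag→DocID, PName and equate their DocID, PName entries.
No row becomes fully distinguished — the join is lossy.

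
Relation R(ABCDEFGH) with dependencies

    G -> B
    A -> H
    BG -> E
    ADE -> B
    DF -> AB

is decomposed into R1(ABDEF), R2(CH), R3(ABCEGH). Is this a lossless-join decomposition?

No

Chase test. Columns are ABCDEFGH; row i has aⱼ where attribute j ∈ Ri, else bᵢⱼ.
Initial tableau (one row per fragment):
  row 1: a1 a2 b13 a4 a5 a6 b17 b18
  row 2: b21 b22 a3 b24 b25 b26 b27 a8
  row 3: a1 a2 a3 b34 a5 b36 a7 a8
Rows 1 and 3 agree on A; apply A→H and equate their H entries.
No row becomes fully distinguished — the join is lossy.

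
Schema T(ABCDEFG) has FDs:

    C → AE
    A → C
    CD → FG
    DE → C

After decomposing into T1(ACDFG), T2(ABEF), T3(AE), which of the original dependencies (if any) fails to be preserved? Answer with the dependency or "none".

DE → C

Check DE → C: no single fragment contains all of {CDE}, and the restricted closure of {DE} across the fragments never reaches {C}.
C → AE is preserved.
A → C is preserved.
CD → FG is preserved.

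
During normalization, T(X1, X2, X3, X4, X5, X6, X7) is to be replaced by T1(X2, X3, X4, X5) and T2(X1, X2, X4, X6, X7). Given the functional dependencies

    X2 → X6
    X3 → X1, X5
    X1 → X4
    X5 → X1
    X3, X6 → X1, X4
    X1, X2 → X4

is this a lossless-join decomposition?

Common attributes: T1 ∩ T2 = {X2, X4}.
Closure of {X2, X4}: X2 → X6 applies, adding X6. So (X2, X4)⁺ = {X2, X4, X6}.
The closure contains neither all of T1 = {X2, X3, X4, X5} nor all of T2 = {X1, X2, X4, X6, X7}, so the common attributes are not a superkey of either fragment. The join is lossy.

No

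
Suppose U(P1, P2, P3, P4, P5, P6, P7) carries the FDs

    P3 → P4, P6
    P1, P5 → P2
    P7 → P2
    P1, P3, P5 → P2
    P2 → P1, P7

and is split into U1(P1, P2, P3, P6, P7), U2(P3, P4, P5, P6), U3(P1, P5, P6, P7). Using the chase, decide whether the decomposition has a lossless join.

No

Chase test. Columns are P1, P2, P3, P4, P5, P6, P7; row i has aⱼ where attribute j ∈ Ui, else bᵢⱼ.
Initial tableau (one row per fragment):
  row 1: a1 a2 a3 b14 b15 a6 a7
  row 2: b21 b22 a3 a4 a5 a6 b27
  row 3: a1 b32 b33 b34 a5 a6 a7
Rows 1 and 2 agree on P3; apply P3→P4, P6 and equate their P4, P6 entries.
Rows 1 and 3 agree on P7; apply P7→P2 and equate their P2 entries.
No row becomes fully distinguished — the join is lossy.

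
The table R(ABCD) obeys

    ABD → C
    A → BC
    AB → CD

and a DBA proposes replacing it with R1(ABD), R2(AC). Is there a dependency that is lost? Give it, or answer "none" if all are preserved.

none

ABD → C: restricted closure across fragments reaches C.
A → BC: restricted closure across fragments reaches BC.
AB → CD: restricted closure across fragments reaches CD.
Every dependency is enforceable on the fragments, so the decomposition is dependency-preserving.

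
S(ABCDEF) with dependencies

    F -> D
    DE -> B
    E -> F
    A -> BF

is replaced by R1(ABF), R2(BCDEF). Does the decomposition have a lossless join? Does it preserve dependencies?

lossy but dependency-preserving

Lossless test: (BF)⁺ = {BDF}, which is a superkey of neither fragment — lossy.
Dependency preservation: every FD's attributes lie within a single fragment, so each can be enforced locally — preserved.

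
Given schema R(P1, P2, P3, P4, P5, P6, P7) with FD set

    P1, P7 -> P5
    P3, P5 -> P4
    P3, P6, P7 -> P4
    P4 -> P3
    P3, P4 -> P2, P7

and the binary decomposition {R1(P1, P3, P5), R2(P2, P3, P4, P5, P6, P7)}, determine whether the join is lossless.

Common attributes: R1 ∩ R2 = {P3, P5}.
Closure of {P3, P5}: P3, P5 → P4 applies, adding P4; P3, P4 → P2, P7 applies, adding P2, P7. So (P3, P5)⁺ = {P2, P3, P4, P5, P7}.
The closure contains neither all of R1 = {P1, P3, P5} nor all of R2 = {P2, P3, P4, P5, P6, P7}, so the common attributes are not a superkey of either fragment. The join is lossy.

No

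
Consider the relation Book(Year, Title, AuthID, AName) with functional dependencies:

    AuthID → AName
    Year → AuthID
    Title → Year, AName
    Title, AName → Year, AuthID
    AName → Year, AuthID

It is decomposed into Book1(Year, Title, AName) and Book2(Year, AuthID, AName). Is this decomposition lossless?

Yes

Common attributes: Book1 ∩ Book2 = {Year, AName}.
Closure of {Year, AName}: Year → AuthID applies, adding AuthID. So (Year, AName)⁺ = {Year, AuthID, AName}.
This closure contains every attribute of Book2, so Book1 ∩ Book2 → Book2. The join is lossless.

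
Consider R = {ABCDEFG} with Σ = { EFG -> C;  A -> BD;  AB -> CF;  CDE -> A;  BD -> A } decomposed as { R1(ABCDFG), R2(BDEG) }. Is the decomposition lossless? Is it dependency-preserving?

lossless but not dependency-preserving

Lossless test: (BDG)⁺ = {ABCDFG}, which contains all of one fragment — lossless.
Dependency preservation: the restricted closure of {EFG} across the fragments never reaches {C}, so EFG → C cannot be enforced without a join — not preserved.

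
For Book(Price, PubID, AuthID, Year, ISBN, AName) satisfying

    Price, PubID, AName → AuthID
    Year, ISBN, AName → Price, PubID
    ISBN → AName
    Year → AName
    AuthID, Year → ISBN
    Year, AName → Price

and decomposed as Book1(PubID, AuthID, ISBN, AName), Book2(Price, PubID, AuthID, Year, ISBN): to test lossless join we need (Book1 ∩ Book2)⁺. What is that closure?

Book1 ∩ Book2 = {PubID, AuthID, ISBN}.
ISBN → AName applies, adding AName
Closure: {PubID, AuthID, ISBN, AName}.

PubID, AuthID, ISBN, AName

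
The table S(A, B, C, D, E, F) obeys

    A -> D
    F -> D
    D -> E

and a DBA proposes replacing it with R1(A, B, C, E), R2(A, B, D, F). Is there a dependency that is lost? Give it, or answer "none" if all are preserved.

Check D → E: no single fragment contains all of {D, E}, and the restricted closure of {D} across the fragments never reaches {E}.
A → D is preserved.
F → D is preserved.

D -> E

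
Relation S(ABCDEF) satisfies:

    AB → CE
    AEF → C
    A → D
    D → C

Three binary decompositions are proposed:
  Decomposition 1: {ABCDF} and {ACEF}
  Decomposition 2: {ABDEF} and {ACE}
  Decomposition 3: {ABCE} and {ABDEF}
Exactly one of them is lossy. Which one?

Decomposition 1: common = {ACF}, closure = {ACDF} → lossy.
Decomposition 2: common = {AE}, closure = {ACDE} → lossless.
Decomposition 3: common = {ABE}, closure = {ABCDE} → lossless.

Decomposition 1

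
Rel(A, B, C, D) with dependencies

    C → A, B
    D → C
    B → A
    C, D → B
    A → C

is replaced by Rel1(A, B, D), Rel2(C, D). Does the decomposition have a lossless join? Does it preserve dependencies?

Lossless test: (D)⁺ = {A, B, C, D}, which contains all of one fragment — lossless.
Dependency preservation: the restricted closure of {C} across the fragments never reaches {A, B}, so C → A, B cannot be enforced without a join — not preserved.

lossless but not dependency-preserving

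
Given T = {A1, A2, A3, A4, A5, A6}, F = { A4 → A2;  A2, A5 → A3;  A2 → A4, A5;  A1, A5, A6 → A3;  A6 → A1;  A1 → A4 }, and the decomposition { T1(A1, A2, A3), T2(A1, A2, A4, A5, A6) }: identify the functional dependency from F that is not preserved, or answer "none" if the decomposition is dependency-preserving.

A4 → A2 lies within T2.
A2, A5 → A3: restricted closure across fragments reaches A3.
A2 → A4, A5 lies within T2.
A1, A5, A6 → A3: restricted closure across fragments reaches A3.
A6 → A1 lies within T2.
A1 → A4 lies within T2.
Every dependency is enforceable on the fragments, so the decomposition is dependency-preserving.

none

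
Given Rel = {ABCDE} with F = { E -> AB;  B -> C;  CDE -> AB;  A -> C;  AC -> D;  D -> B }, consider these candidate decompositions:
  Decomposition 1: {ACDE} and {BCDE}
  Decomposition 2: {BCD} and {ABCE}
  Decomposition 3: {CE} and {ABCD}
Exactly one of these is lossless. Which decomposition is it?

Decomposition 1

Decomposition 1: common = {CDE}, closure = {ABCDE} → lossless.
Decomposition 2: common = {BC}, closure = {BC} → lossy.
Decomposition 3: common = {C}, closure = {C} → lossy.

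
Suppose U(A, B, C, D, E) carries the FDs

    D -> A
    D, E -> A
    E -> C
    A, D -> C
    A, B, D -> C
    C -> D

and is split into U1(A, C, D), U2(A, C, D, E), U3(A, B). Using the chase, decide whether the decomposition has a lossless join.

No

Chase test. Columns are A, B, C, D, E; row i has aⱼ where attribute j ∈ Ui, else bᵢⱼ.
Initial tableau (one row per fragment):
  row 1: a1 b12 a3 a4 b15
  row 2: a1 b22 a3 a4 a5
  row 3: a1 a2 b33 b34 b35
No row becomes fully distinguished — the join is lossy.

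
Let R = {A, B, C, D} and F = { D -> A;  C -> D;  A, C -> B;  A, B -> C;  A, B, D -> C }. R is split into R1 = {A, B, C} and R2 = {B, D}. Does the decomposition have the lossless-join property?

Common attributes: R1 ∩ R2 = {B}.
No dependency enlarges {B}, so (B)⁺ = {B}.
The closure contains neither all of R1 = {A, B, C} nor all of R2 = {B, D}, so the common attributes are not a superkey of either fragment. The join is lossy.

No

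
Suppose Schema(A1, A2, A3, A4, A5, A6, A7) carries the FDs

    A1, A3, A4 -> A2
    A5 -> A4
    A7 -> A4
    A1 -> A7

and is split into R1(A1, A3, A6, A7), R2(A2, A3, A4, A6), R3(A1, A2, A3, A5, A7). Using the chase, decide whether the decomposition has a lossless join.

No

Chase test. Columns are A1, A2, A3, A4, A5, A6, A7; row i has aⱼ where attribute j ∈ Ri, else bᵢⱼ.
Initial tableau (one row per fragment):
  row 1: a1 b12 a3 b14 b15 a6 a7
  row 2: b21 a2 a3 a4 b25 a6 b27
  row 3: a1 a2 a3 b34 a5 b36 a7
Rows 1 and 3 agree on A7; apply A7→A4 and equate their A4 entries.
Rows 1 and 3 agree on A1, A3, A4; apply A1, A3, A4→A2 and equate their A2 entries.
No row becomes fully distinguished — the join is lossy.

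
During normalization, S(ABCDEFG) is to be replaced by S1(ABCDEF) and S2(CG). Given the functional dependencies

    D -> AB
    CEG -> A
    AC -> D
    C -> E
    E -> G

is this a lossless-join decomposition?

Common attributes: S1 ∩ S2 = {C}.
Closure of {C}: C → E applies, adding E; E → G applies, adding G; CEG → A applies, adding A; AC → D applies, adding D; D → AB applies, adding B. So (C)⁺ = {ABCDEG}.
This closure contains every attribute of S2, so S1 ∩ S2 → S2. The join is lossless.

Yes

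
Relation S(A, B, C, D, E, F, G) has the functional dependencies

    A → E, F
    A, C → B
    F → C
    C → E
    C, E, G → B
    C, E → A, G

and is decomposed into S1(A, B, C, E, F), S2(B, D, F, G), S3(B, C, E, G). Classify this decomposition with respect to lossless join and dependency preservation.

lossless and dependency-preserving

Lossless test (chase): Rows 1 and 2 agree on F; apply F→C and equate their C entries. Rows 1 and 2 agree on C; apply C→E and equate their E entries. Rows 1 and 2 agree on C, E; apply C, E→A, G and equate their A, G entries. Rows 1 and 3 agree on C, E; apply C, E→A, G and equate their A, G entries. Rows 1 and 3 agree on A; apply A→E, F and equate their E, F entries. Row 2 is now all distinguished symbols — the join is lossless.
Dependency preservation: C, E → A, G is not contained in any single fragment, but the restricted closure of its left-hand side across the fragments still reaches the right-hand side; the remaining FDs each lie inside some fragment. All dependencies are preserved.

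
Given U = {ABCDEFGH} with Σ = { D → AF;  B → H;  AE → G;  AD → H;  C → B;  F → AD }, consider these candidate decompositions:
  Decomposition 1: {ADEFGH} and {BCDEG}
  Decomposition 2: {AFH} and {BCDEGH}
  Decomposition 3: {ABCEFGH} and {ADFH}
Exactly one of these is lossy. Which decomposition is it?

Decomposition 2

Decomposition 1: common = {DEG}, closure = {ADEFGH} → lossless.
Decomposition 2: common = {H}, closure = {H} → lossy.
Decomposition 3: common = {AFH}, closure = {ADFH} → lossless.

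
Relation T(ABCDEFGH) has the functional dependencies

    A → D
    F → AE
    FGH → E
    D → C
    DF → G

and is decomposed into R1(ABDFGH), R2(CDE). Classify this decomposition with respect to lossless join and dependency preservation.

lossy and not dependency-preserving

Lossless test: (D)⁺ = {CD}, which is a superkey of neither fragment — lossy.
Dependency preservation: the restricted closure of {F} across the fragments never reaches {AE}, so F → AE cannot be enforced without a join — not preserved.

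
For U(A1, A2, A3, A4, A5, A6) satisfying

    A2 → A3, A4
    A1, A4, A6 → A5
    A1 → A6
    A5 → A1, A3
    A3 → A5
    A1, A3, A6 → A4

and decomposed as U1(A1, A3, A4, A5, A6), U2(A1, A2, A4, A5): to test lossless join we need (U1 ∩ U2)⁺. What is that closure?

U1 ∩ U2 = {A1, A4, A5}.
A1 → A6 applies, adding A6
A5 → A1, A3 applies, adding A3
Closure: {A1, A3, A4, A5, A6}.

A1, A3, A4, A5, A6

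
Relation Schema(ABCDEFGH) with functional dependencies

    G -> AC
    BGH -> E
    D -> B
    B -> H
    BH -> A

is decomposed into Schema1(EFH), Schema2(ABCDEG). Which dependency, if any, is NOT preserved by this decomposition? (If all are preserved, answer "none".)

B -> H

Check B → H: no single fragment contains all of {BH}, and the restricted closure of {B} across the fragments never reaches {H}.
G → AC is preserved.
BGH → E is preserved.
D → B is preserved.
BH → A is preserved.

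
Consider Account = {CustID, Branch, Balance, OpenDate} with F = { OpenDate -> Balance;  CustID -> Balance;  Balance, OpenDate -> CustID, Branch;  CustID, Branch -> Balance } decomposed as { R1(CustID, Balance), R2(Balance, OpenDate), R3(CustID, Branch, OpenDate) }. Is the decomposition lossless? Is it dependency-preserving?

Lossless test (chase): Rows 2 and 3 agree on OpenDate; apply OpenDate→Balance and equate their Balance entries. Rows 2 and 3 agree on Balance, OpenDate; apply Balance, OpenDate→CustID, Branch and equate their CustID, Branch entries. Row 2 is now all distinguished symbols — the join is lossless.
Dependency preservation: Balance, OpenDate → CustID, Branch; CustID, Branch → Balance are not contained in any single fragment, but the restricted closure of each left-hand side across the fragments still reaches the right-hand side; the remaining FDs each lie inside some fragment. All dependencies are preserved.

lossless and dependency-preserving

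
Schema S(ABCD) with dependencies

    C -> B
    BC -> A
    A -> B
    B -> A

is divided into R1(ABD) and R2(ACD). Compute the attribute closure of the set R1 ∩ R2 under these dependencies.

R1 ∩ R2 = {AD}.
A → B applies, adding B
Closure: {ABD}.

ABD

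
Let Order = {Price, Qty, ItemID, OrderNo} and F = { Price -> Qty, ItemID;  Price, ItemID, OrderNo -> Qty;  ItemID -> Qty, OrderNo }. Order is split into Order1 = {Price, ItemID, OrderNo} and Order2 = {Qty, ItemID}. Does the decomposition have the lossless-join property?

Common attributes: Order1 ∩ Order2 = {ItemID}.
Closure of {ItemID}: ItemID → Qty, OrderNo applies, adding Qty, OrderNo. So (ItemID)⁺ = {Qty, ItemID, OrderNo}.
This closure contains every attribute of Order2, so Order1 ∩ Order2 → Order2. The join is lossless.

Yes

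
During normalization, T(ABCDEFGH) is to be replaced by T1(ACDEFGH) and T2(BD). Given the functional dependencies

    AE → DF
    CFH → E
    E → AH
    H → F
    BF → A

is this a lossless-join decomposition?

Common attributes: T1 ∩ T2 = {D}.
No dependency enlarges {D}, so (D)⁺ = {D}.
The closure contains neither all of T1 = {ACDEFGH} nor all of T2 = {BD}, so the common attributes are not a superkey of either fragment. The join is lossy.

No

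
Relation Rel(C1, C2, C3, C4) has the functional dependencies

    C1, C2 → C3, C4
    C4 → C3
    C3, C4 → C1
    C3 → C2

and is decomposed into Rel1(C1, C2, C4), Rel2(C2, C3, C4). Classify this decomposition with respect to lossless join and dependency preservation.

lossless and dependency-preserving

Lossless test: (C2, C4)⁺ = {C1, C2, C3, C4}, which contains all of one fragment — lossless.
Dependency preservation: C1, C2 → C3, C4; C3, C4 → C1 are not contained in any single fragment, but the restricted closure of each left-hand side across the fragments still reaches the right-hand side; the remaining FDs each lie inside some fragment. All dependencies are preserved.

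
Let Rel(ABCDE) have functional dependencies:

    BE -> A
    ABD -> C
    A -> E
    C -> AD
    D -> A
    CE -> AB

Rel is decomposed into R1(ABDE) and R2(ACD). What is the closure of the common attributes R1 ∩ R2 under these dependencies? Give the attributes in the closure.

ADE

R1 ∩ R2 = {AD}.
A → E applies, adding E
Closure: {ADE}.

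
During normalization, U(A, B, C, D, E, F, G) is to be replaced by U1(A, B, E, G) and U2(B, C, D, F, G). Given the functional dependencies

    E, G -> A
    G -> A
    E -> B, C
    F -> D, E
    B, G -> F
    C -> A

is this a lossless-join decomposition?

Common attributes: U1 ∩ U2 = {B, G}.
Closure of {B, G}: G → A applies, adding A; B, G → F applies, adding F; F → D, E applies, adding D, E; E → B, C applies, adding C. So (B, G)⁺ = {A, B, C, D, E, F, G}.
This closure contains every attribute of U1, so U1 ∩ U2 → U1. The join is lossless.

Yes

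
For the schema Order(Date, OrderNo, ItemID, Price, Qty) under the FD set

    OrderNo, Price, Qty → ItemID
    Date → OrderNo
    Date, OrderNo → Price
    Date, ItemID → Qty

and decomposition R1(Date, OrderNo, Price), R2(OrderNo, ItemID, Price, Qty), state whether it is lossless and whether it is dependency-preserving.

lossy and not dependency-preserving

Lossless test: (OrderNo, Price)⁺ = {OrderNo, Price}, which is a superkey of neither fragment — lossy.
Dependency preservation: the restricted closure of {Date, ItemID} across the fragments never reaches {Qty}, so Date, ItemID → Qty cannot be enforced without a join — not preserved.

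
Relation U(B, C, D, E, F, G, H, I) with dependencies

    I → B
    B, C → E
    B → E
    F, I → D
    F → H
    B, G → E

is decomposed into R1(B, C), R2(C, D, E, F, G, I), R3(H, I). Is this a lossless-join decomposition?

No

Chase test. Columns are B, C, D, E, F, G, H, I; row i has aⱼ where attribute j ∈ Ri, else bᵢⱼ.
Initial tableau (one row per fragment):
  row 1: a1 a2 b13 b14 b15 b16 b17 b18
  row 2: b21 a2 a3 a4 a5 a6 b27 a8
  row 3: b31 b32 b33 b34 b35 b36 a7 a8
Rows 2 and 3 agree on I; apply I→B and equate their B entries.
Rows 2 and 3 agree on B; apply B→E and equate their E entries.
No row becomes fully distinguished — the join is lossy.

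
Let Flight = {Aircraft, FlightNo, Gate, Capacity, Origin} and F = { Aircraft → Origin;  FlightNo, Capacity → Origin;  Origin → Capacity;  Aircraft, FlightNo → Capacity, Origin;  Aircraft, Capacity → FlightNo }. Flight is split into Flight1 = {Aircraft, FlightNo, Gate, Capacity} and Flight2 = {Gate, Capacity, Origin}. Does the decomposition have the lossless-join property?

No

Common attributes: Flight1 ∩ Flight2 = {Gate, Capacity}.
No dependency enlarges {Gate, Capacity}, so (Gate, Capacity)⁺ = {Gate, Capacity}.
The closure contains neither all of Flight1 = {Aircraft, FlightNo, Gate, Capacity} nor all of Flight2 = {Gate, Capacity, Origin}, so the common attributes are not a superkey of either fragment. The join is lossy.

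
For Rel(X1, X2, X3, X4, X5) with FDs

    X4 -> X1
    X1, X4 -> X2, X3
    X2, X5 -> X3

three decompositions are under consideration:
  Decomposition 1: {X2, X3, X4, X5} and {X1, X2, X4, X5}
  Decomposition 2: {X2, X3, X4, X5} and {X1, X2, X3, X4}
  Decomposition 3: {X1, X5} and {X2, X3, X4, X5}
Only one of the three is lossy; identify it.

Decomposition 3

Decomposition 1: common = {X2, X4, X5}, closure = {X1, X2, X3, X4, X5} → lossless.
Decomposition 2: common = {X2, X3, X4}, closure = {X1, X2, X3, X4} → lossless.
Decomposition 3: common = {X5}, closure = {X5} → lossy.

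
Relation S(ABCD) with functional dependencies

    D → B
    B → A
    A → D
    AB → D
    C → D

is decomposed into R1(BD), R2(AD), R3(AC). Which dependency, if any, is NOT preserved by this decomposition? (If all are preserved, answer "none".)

D → B lies within R1.
B → A: restricted closure across fragments reaches A.
A → D lies within R2.
AB → D: restricted closure across fragments reaches D.
C → D: restricted closure across fragments reaches D.
Every dependency is enforceable on the fragments, so the decomposition is dependency-preserving.

none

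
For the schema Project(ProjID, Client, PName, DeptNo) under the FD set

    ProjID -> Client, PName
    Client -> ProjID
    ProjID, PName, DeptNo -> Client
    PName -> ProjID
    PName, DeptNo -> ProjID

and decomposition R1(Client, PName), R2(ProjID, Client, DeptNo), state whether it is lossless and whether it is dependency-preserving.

Lossless test: (Client)⁺ = {ProjID, Client, PName}, which contains all of one fragment — lossless.
Dependency preservation: ProjID → Client, PName; ProjID, PName, DeptNo → Client; PName → ProjID; PName, DeptNo → ProjID are not contained in any single fragment, but the restricted closure of each left-hand side across the fragments still reaches the right-hand side; the remaining FDs each lie inside some fragment. All dependencies are preserved.

lossless and dependency-preserving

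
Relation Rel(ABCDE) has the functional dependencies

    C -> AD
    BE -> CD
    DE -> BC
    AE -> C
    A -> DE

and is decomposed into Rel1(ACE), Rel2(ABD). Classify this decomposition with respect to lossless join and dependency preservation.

Lossless test: (A)⁺ = {ABCDE}, which contains all of one fragment — lossless.
Dependency preservation: the restricted closure of {BE} across the fragments never reaches {CD}, so BE → CD cannot be enforced without a join — not preserved.

lossless but not dependency-preserving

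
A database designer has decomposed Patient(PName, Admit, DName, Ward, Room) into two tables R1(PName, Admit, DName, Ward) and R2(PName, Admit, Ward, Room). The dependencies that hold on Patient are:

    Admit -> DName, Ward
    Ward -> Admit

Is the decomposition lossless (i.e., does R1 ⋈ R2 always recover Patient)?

Yes

Common attributes: R1 ∩ R2 = {PName, Admit, Ward}.
Closure of {PName, Admit, Ward}: Admit → DName, Ward applies, adding DName. So (PName, Admit, Ward)⁺ = {PName, Admit, DName, Ward}.
This closure contains every attribute of R1, so R1 ∩ R2 → R1. The join is lossless.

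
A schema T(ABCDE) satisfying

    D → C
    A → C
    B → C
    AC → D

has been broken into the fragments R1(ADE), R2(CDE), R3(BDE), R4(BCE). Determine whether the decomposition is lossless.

Chase test. Columns are ABCDE; row i has aⱼ where attribute j ∈ Ri, else bᵢⱼ.
Initial tableau (one row per fragment):
  row 1: a1 b12 b13 a4 a5
  row 2: b21 b22 a3 a4 a5
  row 3: b31 a2 b33 a4 a5
  row 4: b41 a2 a3 b44 a5
Rows 1 and 2 agree on D; apply D→C and equate their C entries.
Rows 1 and 3 agree on D; apply D→C and equate their C entries.
No row becomes fully distinguished — the join is lossy.

No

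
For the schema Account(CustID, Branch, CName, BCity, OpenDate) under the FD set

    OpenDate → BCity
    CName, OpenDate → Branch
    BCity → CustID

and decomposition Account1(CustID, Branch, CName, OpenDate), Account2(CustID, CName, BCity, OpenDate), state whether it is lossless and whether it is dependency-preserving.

Lossless test: (CustID, CName, OpenDate)⁺ = {CustID, Branch, CName, BCity, OpenDate}, which contains all of one fragment — lossless.
Dependency preservation: every FD's attributes lie within a single fragment, so each can be enforced locally — preserved.

lossless and dependency-preserving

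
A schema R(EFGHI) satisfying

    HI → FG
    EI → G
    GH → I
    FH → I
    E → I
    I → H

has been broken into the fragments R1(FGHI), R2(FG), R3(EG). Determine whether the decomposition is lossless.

No

Chase test. Columns are EFGHI; row i has aⱼ where attribute j ∈ Ri, else bᵢⱼ.
Initial tableau (one row per fragment):
  row 1: b11 a2 a3 a4 a5
  row 2: b21 a2 a3 b24 b25
  row 3: a1 b32 a3 b34 b35
No row becomes fully distinguished — the join is lossy.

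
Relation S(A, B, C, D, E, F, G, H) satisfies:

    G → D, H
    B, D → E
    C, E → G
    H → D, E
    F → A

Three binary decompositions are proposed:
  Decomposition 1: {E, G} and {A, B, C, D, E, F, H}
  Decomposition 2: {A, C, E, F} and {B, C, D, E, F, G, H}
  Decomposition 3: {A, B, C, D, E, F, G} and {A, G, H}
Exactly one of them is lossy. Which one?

Decomposition 1: common = {E}, closure = {E} → lossy.
Decomposition 2: common = {C, E, F}, closure = {A, C, D, E, F, G, H} → lossless.
Decomposition 3: common = {A, G}, closure = {A, D, E, G, H} → lossless.

Decomposition 1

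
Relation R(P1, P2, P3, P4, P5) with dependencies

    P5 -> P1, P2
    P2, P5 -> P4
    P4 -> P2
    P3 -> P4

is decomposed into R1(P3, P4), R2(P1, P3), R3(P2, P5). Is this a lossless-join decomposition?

No

Chase test. Columns are P1, P2, P3, P4, P5; row i has aⱼ where attribute j ∈ Ri, else bᵢⱼ.
Initial tableau (one row per fragment):
  row 1: b11 b12 a3 a4 b15
  row 2: a1 b22 a3 b24 b25
  row 3: b31 a2 b33 b34 a5
Rows 1 and 2 agree on P3; apply P3→P4 and equate their P4 entries.
Rows 1 and 2 agree on P4; apply P4→P2 and equate their P2 entries.
No row becomes fully distinguished — the join is lossy.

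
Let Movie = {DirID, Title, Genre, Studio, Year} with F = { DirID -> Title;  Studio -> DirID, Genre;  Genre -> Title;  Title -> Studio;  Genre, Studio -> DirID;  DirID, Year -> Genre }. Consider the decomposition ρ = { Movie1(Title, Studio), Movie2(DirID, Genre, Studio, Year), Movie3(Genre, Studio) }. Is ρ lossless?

Yes

Chase test. Columns are DirID, Title, Genre, Studio, Year; row i has aⱼ where attribute j ∈ Moviei, else bᵢⱼ.
Initial tableau (one row per fragment):
  row 1: b11 a2 b13 a4 b15
  row 2: a1 b22 a3 a4 a5
  row 3: b31 b32 a3 a4 b35
Rows 1 and 2 agree on Studio; apply Studio→DirID, Genre and equate their DirID, Genre entries.
Rows 1 and 3 agree on Studio; apply Studio→DirID, Genre and equate their DirID, Genre entries.
Rows 1 and 2 agree on Genre; apply Genre→Title and equate their Title entries.
Rows 1 and 3 agree on Genre; apply Genre→Title and equate their Title entries.
Row 2 is now all distinguished symbols — the join is lossless.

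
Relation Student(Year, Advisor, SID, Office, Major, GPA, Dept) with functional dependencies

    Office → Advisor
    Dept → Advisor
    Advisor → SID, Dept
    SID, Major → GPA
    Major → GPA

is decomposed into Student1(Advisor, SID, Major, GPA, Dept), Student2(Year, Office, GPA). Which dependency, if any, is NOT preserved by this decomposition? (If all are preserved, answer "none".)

Office → Advisor

Check Office → Advisor: no single fragment contains all of {Advisor, Office}, and the restricted closure of {Office} across the fragments never reaches {Advisor}.
Dept → Advisor is preserved.
Advisor → SID, Dept is preserved.
SID, Major → GPA is preserved.
Major → GPA is preserved.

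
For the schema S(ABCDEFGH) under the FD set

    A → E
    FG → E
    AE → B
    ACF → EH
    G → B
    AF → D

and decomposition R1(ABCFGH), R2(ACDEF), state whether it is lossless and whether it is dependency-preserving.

lossless but not dependency-preserving

Lossless test: (ACF)⁺ = {ABCDEFH}, which contains all of one fragment — lossless.
Dependency preservation: the restricted closure of {FG} across the fragments never reaches {E}, so FG → E cannot be enforced without a join — not preserved.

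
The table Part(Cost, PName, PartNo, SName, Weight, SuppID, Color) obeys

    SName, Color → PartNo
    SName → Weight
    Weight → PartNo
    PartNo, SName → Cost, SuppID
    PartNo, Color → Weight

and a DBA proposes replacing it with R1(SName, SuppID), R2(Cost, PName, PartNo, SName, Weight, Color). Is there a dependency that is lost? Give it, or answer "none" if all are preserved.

SName, Color → PartNo lies within R2.
SName → Weight lies within R2.
Weight → PartNo lies within R2.
PartNo, SName → Cost, SuppID: restricted closure across fragments reaches Cost, SuppID.
PartNo, Color → Weight lies within R2.
Every dependency is enforceable on the fragments, so the decomposition is dependency-preserving.

none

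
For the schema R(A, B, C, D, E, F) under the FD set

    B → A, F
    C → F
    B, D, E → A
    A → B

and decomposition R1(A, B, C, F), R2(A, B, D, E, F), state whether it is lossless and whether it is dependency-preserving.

lossy but dependency-preserving

Lossless test: (A, B, F)⁺ = {A, B, F}, which is a superkey of neither fragment — lossy.
Dependency preservation: every FD's attributes lie within a single fragment, so each can be enforced locally — preserved.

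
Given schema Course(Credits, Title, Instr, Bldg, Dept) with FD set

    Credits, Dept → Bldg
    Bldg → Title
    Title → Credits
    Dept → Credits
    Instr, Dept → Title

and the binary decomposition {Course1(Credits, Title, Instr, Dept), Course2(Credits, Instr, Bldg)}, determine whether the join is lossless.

Common attributes: Course1 ∩ Course2 = {Credits, Instr}.
No dependency enlarges {Credits, Instr}, so (Credits, Instr)⁺ = {Credits, Instr}.
The closure contains neither all of Course1 = {Credits, Title, Instr, Dept} nor all of Course2 = {Credits, Instr, Bldg}, so the common attributes are not a superkey of either fragment. The join is lossy.

No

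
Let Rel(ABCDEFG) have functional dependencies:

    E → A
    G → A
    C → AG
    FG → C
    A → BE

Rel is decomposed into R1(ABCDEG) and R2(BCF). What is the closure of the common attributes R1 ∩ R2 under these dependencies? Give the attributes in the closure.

R1 ∩ R2 = {BC}.
C → AG applies, adding AG
A → BE applies, adding E
Closure: {ABCEG}.

ABCEG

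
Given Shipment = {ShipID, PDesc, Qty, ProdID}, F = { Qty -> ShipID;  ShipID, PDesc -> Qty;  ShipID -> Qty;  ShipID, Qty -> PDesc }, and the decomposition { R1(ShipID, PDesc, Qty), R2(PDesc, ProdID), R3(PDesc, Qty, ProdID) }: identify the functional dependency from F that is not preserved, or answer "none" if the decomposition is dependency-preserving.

none

Qty → ShipID lies within R1.
ShipID, PDesc → Qty lies within R1.
ShipID → Qty lies within R1.
ShipID, Qty → PDesc lies within R1.
Every dependency is enforceable on the fragments, so the decomposition is dependency-preserving.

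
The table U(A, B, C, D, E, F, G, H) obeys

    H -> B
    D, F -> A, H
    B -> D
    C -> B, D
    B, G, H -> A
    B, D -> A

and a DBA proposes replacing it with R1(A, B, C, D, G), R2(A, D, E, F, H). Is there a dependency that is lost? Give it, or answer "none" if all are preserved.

H -> B

Check H → B: no single fragment contains all of {B, H}, and the restricted closure of {H} across the fragments never reaches {B}.
D, F → A, H is preserved.
B → D is preserved.
C → B, D is preserved.
B, G, H → A is preserved.
B, D → A is preserved.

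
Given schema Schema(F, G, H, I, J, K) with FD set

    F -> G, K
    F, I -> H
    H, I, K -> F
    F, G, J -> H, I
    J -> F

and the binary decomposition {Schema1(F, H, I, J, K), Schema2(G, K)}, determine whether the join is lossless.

No

Common attributes: Schema1 ∩ Schema2 = {K}.
No dependency enlarges {K}, so (K)⁺ = {K}.
The closure contains neither all of Schema1 = {F, H, I, J, K} nor all of Schema2 = {G, K}, so the common attributes are not a superkey of either fragment. The join is lossy.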